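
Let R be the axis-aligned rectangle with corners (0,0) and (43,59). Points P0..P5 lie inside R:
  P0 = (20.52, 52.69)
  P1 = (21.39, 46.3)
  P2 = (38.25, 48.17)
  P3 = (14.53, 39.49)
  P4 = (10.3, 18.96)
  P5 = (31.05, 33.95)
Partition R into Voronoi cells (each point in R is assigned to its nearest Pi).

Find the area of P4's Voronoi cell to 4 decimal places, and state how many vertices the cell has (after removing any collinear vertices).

Area of P4's cell: 865.3880 (4 vertices)

1. box [0,43]×[0,59]: [(0, 0) (43, 0) (43, 59) (0, 59)]
2. ⊥bis P4·P0 via (15.41,35.825): [(0, 40.4941) (0, 0) (43, 0) (43, 27.4654)]  |A|=1461.1299
3. ⊥bis P4·P1 via (15.845,32.63): [(0, 39.0573) (0, 0) (43, 0) (43, 21.615)]  |A|=1304.4543
4. ⊥bis P4·P2 via (24.275,33.565): [(32.1746, 26.0062) (0, 39.0573) (0, 0) (43, 0) (43, 15.6477)]  |A|=1272.1549
5. ⊥bis P4·P3 via (12.415,29.225): [(33.3099, 24.9198) (0, 31.783) (0, 0) (43, 0) (43, 15.6477)]  |A|=1140.9341
6. ⊥bis P4·P5 via (20.675,26.455): [(19.7685, 27.7099) (0, 31.783) (0, 0) (39.7863, 0)]  |A|=865.388
7. canonical 4-gon: [(19.7685, 27.7099) (0, 31.783) (0, 0) (39.7863, 0)]
8. shoelace: 865.388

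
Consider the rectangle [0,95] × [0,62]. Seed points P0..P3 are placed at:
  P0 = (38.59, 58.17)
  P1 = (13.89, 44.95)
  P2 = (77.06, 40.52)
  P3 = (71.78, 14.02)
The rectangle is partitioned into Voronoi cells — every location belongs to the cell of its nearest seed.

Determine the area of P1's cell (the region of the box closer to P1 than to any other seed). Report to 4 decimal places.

Area of P1's cell: 1974.4964

1. box [0,95]×[0,62]: [(0, 0) (95, 0) (95, 62) (0, 62)]
2. ⊥bis P1·P0 via (26.24,51.56): [(0, 0) (53.8361, 0) (20.6523, 62) (0, 62)]  |A|=2309.139
3. ⊥bis P1·P2 via (45.475,42.735): [(0, 0) (42.4781, 0) (43.7939, 18.7627) (20.6523, 62) (0, 62)]  |A|=2202.5856
4. ⊥bis P1·P3 via (42.835,29.485): [(0, 0) (27.0815, 0) (40.4471, 25.0157) (20.6523, 62) (0, 62)]  |A|=1974.4964
5. canonical 5-gon: [(0, 0) (27.0815, 0) (40.4471, 25.0157) (20.6523, 62) (0, 62)]
6. shoelace: 1974.4964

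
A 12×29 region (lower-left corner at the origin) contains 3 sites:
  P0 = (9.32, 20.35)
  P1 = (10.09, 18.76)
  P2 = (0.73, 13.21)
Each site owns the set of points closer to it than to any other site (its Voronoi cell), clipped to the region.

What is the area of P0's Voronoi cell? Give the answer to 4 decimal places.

Area of P0's cell: 116.0465

1. box [0,12]×[0,29]: [(0, 0) (12, 0) (12, 29) (0, 29)]
2. ⊥bis P0·P1 via (9.705,19.555): [(0, 14.8551) (12, 20.6664) (12, 29) (0, 29)]  |A|=134.8709
3. ⊥bis P0·P2 via (5.025,16.78): [(0, 22.8255) (4.7236, 17.1426) (12, 20.6664) (12, 29) (0, 29)]  |A|=116.0465
4. canonical 5-gon: [(0, 22.8255) (4.7236, 17.1426) (12, 20.6664) (12, 29) (0, 29)]
5. shoelace: 116.0465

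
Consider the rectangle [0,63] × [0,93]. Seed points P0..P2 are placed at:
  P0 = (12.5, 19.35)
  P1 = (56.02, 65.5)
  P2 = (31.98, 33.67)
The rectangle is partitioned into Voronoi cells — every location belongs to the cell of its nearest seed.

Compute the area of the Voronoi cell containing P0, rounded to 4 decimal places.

Area of P0's cell: 1184.3166

1. box [0,63]×[0,93]: [(0, 0) (63, 0) (63, 93) (0, 93)]
2. ⊥bis P0·P1 via (34.26,42.425): [(0, 74.7326) (0, 0) (63, 0) (63, 15.3228)]  |A|=2836.7459
3. ⊥bis P0·P2 via (22.24,26.51): [(0, 56.7639) (0, 0) (41.7278, 0)]  |A|=1184.3166
4. canonical 3-gon: [(0, 56.7639) (0, 0) (41.7278, 0)]
5. shoelace: 1184.3166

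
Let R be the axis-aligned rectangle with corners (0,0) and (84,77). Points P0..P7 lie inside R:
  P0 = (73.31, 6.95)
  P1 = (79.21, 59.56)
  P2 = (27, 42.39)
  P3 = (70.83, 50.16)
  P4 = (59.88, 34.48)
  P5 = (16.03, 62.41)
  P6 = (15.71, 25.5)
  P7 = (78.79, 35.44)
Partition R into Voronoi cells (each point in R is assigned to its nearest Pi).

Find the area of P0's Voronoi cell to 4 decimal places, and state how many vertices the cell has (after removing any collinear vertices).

1. box [0,84]×[0,77]: [(0, 0) (84, 0) (84, 77) (0, 77)]
2. ⊥bis P0·P1 via (76.26,33.255): [(0, 41.8073) (0, 0) (84, 0) (84, 32.387)]  |A|=3116.1582
3. ⊥bis P0·P2 via (50.155,24.67): [(58.2689, 35.2726) (31.2756, 0) (84, 0) (84, 32.387)]  |A|=1346.5395
4. ⊥bis P0·P3 via (72.07,28.555): [(52.2579, 27.4179) (31.2756, 0) (84, 0) (84, 29.2397)]  |A|=1186.861
5. ⊥bis P0·P4 via (66.595,20.715): [(35.5315, 5.5612) (31.2756, 0) (84, 0) (84, 29.2057)]  |A|=854.3851
6. ⊥bis P0·P5 via (44.67,34.68): [(35.5315, 5.5612) (31.2756, 0) (84, 0) (84, 29.2057)]  |A|=854.3851
7. ⊥bis P0·P6 via (44.51,16.225): [(42.1091, 8.77) (39.2848, 0) (84, 0) (84, 29.2057)]  |A|=807.803
8. ⊥bis P0·P7 via (76.05,21.195): [(69.9745, 22.3636) (42.1091, 8.77) (39.2848, 0) (84, 0) (84, 19.6658)]  |A|=740.9022
9. canonical 5-gon: [(69.9745, 22.3636) (42.1091, 8.77) (39.2848, 0) (84, 0) (84, 19.6658)]
10. shoelace: 740.9022

Area of P0's cell: 740.9022 (5 vertices)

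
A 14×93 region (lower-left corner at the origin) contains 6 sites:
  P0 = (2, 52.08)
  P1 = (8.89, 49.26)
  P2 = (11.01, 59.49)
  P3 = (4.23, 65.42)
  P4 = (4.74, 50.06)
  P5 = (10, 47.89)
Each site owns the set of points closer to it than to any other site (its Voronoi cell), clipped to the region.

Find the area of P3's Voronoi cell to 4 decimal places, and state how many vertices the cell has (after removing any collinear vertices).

Area of P3's cell: 425.8952 (5 vertices)

1. box [0,14]×[0,93]: [(0, 0) (14, 0) (14, 93) (0, 93)]
2. ⊥bis P3·P0 via (3.115,58.75): [(0, 59.2707) (14, 56.9304) (14, 93) (0, 93)]  |A|=488.5922
3. ⊥bis P3·P1 via (6.56,57.34): [(0, 59.2707) (8.3911, 57.868) (14, 59.4854) (14, 93) (0, 93)]  |A|=481.4266
4. ⊥bis P3·P2 via (7.62,62.455): [(0, 59.2707) (4.2182, 58.5656) (14, 69.7495) (14, 93) (0, 93)]  |A|=425.8952
5. ⊥bis P3·P4 via (4.485,57.74): [(0, 59.2707) (4.2182, 58.5656) (14, 69.7495) (14, 93) (0, 93)]  |A|=425.8952
6. ⊥bis P3·P5 via (7.115,56.655): [(0, 59.2707) (4.2182, 58.5656) (14, 69.7495) (14, 93) (0, 93)]  |A|=425.8952
7. canonical 5-gon: [(0, 59.2707) (4.2182, 58.5656) (14, 69.7495) (14, 93) (0, 93)]
8. shoelace: 425.8952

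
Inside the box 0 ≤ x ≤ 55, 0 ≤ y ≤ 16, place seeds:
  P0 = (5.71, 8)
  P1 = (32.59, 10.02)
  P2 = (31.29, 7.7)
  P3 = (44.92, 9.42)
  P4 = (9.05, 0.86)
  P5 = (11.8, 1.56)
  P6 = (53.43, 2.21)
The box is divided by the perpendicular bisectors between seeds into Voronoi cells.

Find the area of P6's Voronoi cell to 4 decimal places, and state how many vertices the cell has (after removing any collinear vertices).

1. box [0,55]×[0,16]: [(0, 0) (55, 0) (55, 16) (0, 16)]
2. ⊥bis P6·P0 via (29.57,5.105): [(28.9506, 0) (55, 0) (55, 16) (30.8919, 16)]  |A|=401.2599
3. ⊥bis P6·P1 via (43.01,6.115): [(40.7183, 0) (55, 0) (55, 16) (46.7145, 16)]  |A|=180.5372
4. ⊥bis P6·P2 via (42.36,4.955): [(41.939, 3.2571) (41.1313, 0) (55, 0) (55, 16) (46.7145, 16)]  |A|=179.8647
5. ⊥bis P6·P3 via (49.175,5.815): [(44.2483, 0) (55, 0) (55, 12.6903)]  |A|=68.221
6. ⊥bis P6·P4 via (31.24,1.535): [(44.2483, 0) (55, 0) (55, 12.6903)]  |A|=68.221
7. ⊥bis P6·P5 via (32.615,1.885): [(44.2483, 0) (55, 0) (55, 12.6903)]  |A|=68.221
8. canonical 3-gon: [(44.2483, 0) (55, 0) (55, 12.6903)]
9. shoelace: 68.221

Area of P6's cell: 68.2210 (3 vertices)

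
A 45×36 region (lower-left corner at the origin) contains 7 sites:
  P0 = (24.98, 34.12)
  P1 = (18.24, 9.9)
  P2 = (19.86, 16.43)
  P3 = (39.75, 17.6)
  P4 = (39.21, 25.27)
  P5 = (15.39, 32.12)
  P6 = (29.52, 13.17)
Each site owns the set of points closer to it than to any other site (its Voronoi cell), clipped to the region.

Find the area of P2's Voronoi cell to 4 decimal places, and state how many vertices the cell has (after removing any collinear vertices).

Area of P2's cell: 207.0533 (5 vertices)

1. box [0,45]×[0,36]: [(0, 0) (45, 0) (45, 36) (0, 36)]
2. ⊥bis P2·P0 via (22.42,25.275): [(0, 31.764) (0, 0) (45, 0) (45, 18.7397)]  |A|=1136.3331
3. ⊥bis P2·P1 via (19.05,13.165): [(0, 31.764) (0, 17.891) (45, 6.7272) (45, 18.7397)]  |A|=582.4234
4. ⊥bis P2·P3 via (29.805,17.015): [(29.4386, 23.2436) (0, 31.764) (0, 17.891) (30.1941, 10.4003)]  |A|=395.2668
5. ⊥bis P2·P4 via (29.535,20.85): [(29.586, 20.7384) (28.2896, 23.5762) (0, 31.764) (0, 17.891) (30.1941, 10.4003)]  |A|=393.852
6. ⊥bis P2·P5 via (17.625,24.275): [(29.586, 20.7384) (28.2896, 23.5762) (21.7826, 25.4595) (0, 19.2537) (0, 17.891) (30.1941, 10.4003)]  |A|=257.5989
7. ⊥bis P2·P6 via (24.69,14.8): [(27.7085, 23.7444) (21.7826, 25.4595) (0, 19.2537) (0, 17.891) (23.7451, 12.0002)]  |A|=207.0533
8. canonical 5-gon: [(27.7085, 23.7444) (21.7826, 25.4595) (0, 19.2537) (0, 17.891) (23.7451, 12.0002)]
9. shoelace: 207.0533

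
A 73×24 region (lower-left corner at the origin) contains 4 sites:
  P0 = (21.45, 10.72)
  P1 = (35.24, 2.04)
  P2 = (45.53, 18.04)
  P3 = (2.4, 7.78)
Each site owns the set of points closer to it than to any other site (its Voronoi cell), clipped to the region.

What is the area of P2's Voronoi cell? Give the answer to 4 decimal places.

Area of P2's cell: 799.4227

1. box [0,73]×[0,24]: [(0, 0) (73, 0) (73, 24) (0, 24)]
2. ⊥bis P2·P0 via (33.49,14.38): [(37.8613, 0) (73, 0) (73, 24) (30.5656, 24)]  |A|=930.8763
3. ⊥bis P2·P1 via (40.385,10.04): [(33.4544, 14.4973) (55.9963, 0) (73, 0) (73, 24) (30.5656, 24)]  |A|=799.4227
4. ⊥bis P2·P3 via (23.965,12.91): [(33.4544, 14.4973) (55.9963, 0) (73, 0) (73, 24) (30.5656, 24)]  |A|=799.4227
5. canonical 5-gon: [(33.4544, 14.4973) (55.9963, 0) (73, 0) (73, 24) (30.5656, 24)]
6. shoelace: 799.4227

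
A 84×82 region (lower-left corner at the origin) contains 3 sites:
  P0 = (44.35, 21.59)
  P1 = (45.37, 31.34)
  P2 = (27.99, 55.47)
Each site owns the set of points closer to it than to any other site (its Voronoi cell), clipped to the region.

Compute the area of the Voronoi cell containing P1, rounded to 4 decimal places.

Area of P1's cell: 1841.4480

1. box [0,84]×[0,82]: [(0, 0) (84, 0) (84, 82) (0, 82)]
2. ⊥bis P1·P0 via (44.86,26.465): [(0, 31.158) (84, 22.3704) (84, 82) (0, 82)]  |A|=4639.8072
3. ⊥bis P1·P2 via (36.68,43.405): [(17.1811, 29.3606) (84, 22.3704) (84, 77.488)]  |A|=1841.448
4. canonical 3-gon: [(17.1811, 29.3606) (84, 22.3704) (84, 77.488)]
5. shoelace: 1841.448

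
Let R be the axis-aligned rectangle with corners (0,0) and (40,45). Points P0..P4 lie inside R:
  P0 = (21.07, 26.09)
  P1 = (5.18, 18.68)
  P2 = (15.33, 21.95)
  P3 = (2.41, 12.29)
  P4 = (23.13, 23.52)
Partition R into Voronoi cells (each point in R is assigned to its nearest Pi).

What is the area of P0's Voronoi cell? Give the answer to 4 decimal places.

1. box [0,40]×[0,45]: [(0, 0) (40, 0) (40, 45) (0, 45)]
2. ⊥bis P0·P1 via (13.125,22.385): [(23.5638, 0) (40, 0) (40, 45) (2.5789, 45)]  |A|=1211.7883
3. ⊥bis P0·P2 via (18.2,24.02): [(35.5245, 0) (40, 0) (40, 45) (3.0681, 45)]  |A|=931.6662
4. ⊥bis P0·P3 via (11.74,19.19): [(35.5245, 0) (40, 0) (40, 45) (3.0681, 45)]  |A|=931.6662
5. ⊥bis P0·P4 via (22.1,24.805): [(19.2699, 22.5366) (40, 39.1529) (40, 45) (3.0681, 45)]  |A|=475.4149
6. canonical 4-gon: [(19.2699, 22.5366) (40, 39.1529) (40, 45) (3.0681, 45)]
7. shoelace: 475.4149

Area of P0's cell: 475.4149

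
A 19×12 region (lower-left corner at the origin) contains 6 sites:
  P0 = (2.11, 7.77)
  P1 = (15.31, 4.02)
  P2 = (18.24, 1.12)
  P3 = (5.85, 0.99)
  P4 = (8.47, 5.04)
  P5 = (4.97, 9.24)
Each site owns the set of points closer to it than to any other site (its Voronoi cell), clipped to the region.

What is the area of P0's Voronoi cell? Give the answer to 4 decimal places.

1. box [0,19]×[0,12]: [(0, 0) (19, 0) (19, 12) (0, 12)]
2. ⊥bis P0·P1 via (8.71,5.895): [(0, 0) (7.0353, 0) (10.4444, 12) (0, 12)]  |A|=104.878
3. ⊥bis P0·P2 via (10.175,4.445): [(0, 0) (7.0353, 0) (10.4444, 12) (0, 12)]  |A|=104.878
4. ⊥bis P0·P3 via (3.98,4.38): [(0, 2.1845) (9.0786, 7.1925) (10.4444, 12) (0, 12)]  |A|=69.661
5. ⊥bis P0·P4 via (5.29,6.405): [(0, 2.1845) (4.5575, 4.6986) (7.6916, 12) (0, 12)]  |A|=50.447
6. ⊥bis P0·P5 via (3.54,8.505): [(0, 2.1845) (4.5575, 4.6986) (4.9848, 5.694) (1.7436, 12) (0, 12)]  |A|=31.693
7. canonical 5-gon: [(0, 2.1845) (4.5575, 4.6986) (4.9848, 5.694) (1.7436, 12) (0, 12)]
8. shoelace: 31.693

Area of P0's cell: 31.6930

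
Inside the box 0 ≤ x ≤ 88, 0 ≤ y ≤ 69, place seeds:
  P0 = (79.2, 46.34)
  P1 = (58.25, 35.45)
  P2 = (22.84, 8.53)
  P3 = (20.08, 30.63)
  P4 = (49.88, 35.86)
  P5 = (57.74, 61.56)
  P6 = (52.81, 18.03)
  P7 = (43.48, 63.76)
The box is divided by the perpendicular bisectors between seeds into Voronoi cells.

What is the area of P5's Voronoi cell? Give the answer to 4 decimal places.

Area of P5's cell: 442.5311

1. box [0,88]×[0,69]: [(0, 0) (88, 0) (88, 69) (0, 69)]
2. ⊥bis P5·P0 via (68.47,53.95): [(0, 0) (30.2072, 0) (79.1439, 69) (0, 69)]  |A|=3772.6126
3. ⊥bis P5·P1 via (57.995,48.505): [(0, 47.3722) (64.7012, 48.636) (79.1439, 69) (0, 69)]  |A|=1505.5151
4. ⊥bis P5·P2 via (40.29,35.045): [(0, 61.5606) (20.9376, 47.7812) (64.7012, 48.636) (79.1439, 69) (0, 69)]  |A|=1356.9799
5. ⊥bis P5·P3 via (38.91,46.095): [(37.2633, 48.1001) (64.7012, 48.636) (79.1439, 69) (20.0982, 69)]  |A|=892.5281
6. ⊥bis P5·P4 via (53.81,48.71): [(31.0439, 55.6727) (54.6913, 48.4405) (64.7012, 48.636) (79.1439, 69) (20.0982, 69)]  |A|=825.4812
7. ⊥bis P5·P6 via (55.275,39.795): [(31.0439, 55.6727) (54.6913, 48.4405) (64.7012, 48.636) (79.1439, 69) (20.0982, 69)]  |A|=825.4812
8. ⊥bis P5·P7 via (50.61,62.66): [(48.699, 50.2731) (54.6913, 48.4405) (64.7012, 48.636) (79.1439, 69) (51.5881, 69)]  |A|=442.5311
9. canonical 5-gon: [(48.699, 50.2731) (54.6913, 48.4405) (64.7012, 48.636) (79.1439, 69) (51.5881, 69)]
10. shoelace: 442.5311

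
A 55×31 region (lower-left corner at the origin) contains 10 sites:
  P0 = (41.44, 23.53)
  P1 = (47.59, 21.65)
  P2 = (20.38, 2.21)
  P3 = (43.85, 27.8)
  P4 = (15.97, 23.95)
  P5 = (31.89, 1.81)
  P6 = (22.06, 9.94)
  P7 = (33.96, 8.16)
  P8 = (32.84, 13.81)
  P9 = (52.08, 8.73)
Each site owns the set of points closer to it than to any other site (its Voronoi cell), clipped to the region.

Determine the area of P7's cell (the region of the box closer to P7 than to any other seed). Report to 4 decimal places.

Area of P7's cell: 109.8125

1. box [0,55]×[0,31]: [(0, 0) (55, 0) (55, 31) (0, 31)]
2. ⊥bis P7·P0 via (37.7,15.845): [(0, 0) (55, 0) (55, 7.4257) (6.5593, 31) (0, 31)]  |A|=1134.0233
3. ⊥bis P7·P1 via (40.775,14.905): [(0, 0) (55, 0) (55, 0.5324) (41.8376, 13.8314) (6.5593, 31) (0, 31)]  |A|=1088.6566
4. ⊥bis P7·P2 via (27.17,5.185): [(29.4418, 0) (55, 0) (55, 0.5324) (41.8376, 13.8314) (18.3798, 25.2474)]  |A|=413.2392
5. ⊥bis P7·P3 via (38.905,17.98): [(29.4418, 0) (55, 0) (55, 0.5324) (41.8376, 13.8314) (18.3798, 25.2474)]  |A|=413.2392
6. ⊥bis P7·P4 via (24.965,16.055): [(23.259, 14.1113) (29.4418, 0) (55, 0) (55, 0.5324) (41.8376, 13.8314) (28.6475, 20.2505)]  |A|=368.2585
7. ⊥bis P7·P5 via (32.925,4.985): [(23.259, 14.1113) (26.3133, 7.1403) (48.2171, 0) (55, 0) (55, 0.5324) (41.8376, 13.8314) (28.6475, 20.2505)]  |A|=301.2275
8. ⊥bis P7·P6 via (28.01,9.05): [(27.6587, 6.7017) (48.2171, 0) (55, 0) (55, 0.5324) (41.8376, 13.8314) (29.6149, 19.7797)]  |A|=256.9521
9. ⊥bis P7·P8 via (33.4,10.985): [(28.1436, 9.943) (27.6587, 6.7017) (48.2171, 0) (55, 0) (55, 0.5324) (42.8088, 12.8501)]  |A|=183.8539
10. ⊥bis P7·P9 via (43.02,8.445): [(28.1436, 9.943) (27.6587, 6.7017) (43.2346, 1.6242) (42.8838, 12.7743) (42.8088, 12.8501)]  |A|=109.8125
11. canonical 5-gon: [(28.1436, 9.943) (27.6587, 6.7017) (43.2346, 1.6242) (42.8838, 12.7743) (42.8088, 12.8501)]
12. shoelace: 109.8125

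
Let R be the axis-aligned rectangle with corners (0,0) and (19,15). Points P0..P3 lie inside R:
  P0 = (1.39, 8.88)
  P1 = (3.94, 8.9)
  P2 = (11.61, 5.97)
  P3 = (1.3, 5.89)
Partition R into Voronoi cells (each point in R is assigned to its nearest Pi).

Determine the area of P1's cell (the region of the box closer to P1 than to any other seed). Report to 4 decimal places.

Area of P1's cell: 58.6058

1. box [0,19]×[0,15]: [(0, 0) (19, 0) (19, 15) (0, 15)]
2. ⊥bis P1·P0 via (2.665,8.89): [(2.7347, 0) (19, 0) (19, 15) (2.6171, 15)]  |A|=244.8615
3. ⊥bis P1·P2 via (7.775,7.435): [(2.7347, 0) (4.9348, 0) (10.6649, 15) (2.6171, 15)]  |A|=76.8589
4. ⊥bis P1·P3 via (2.62,7.395): [(2.6771, 7.3449) (6.4698, 4.0184) (10.6649, 15) (2.6171, 15)]  |A|=58.6058
5. canonical 4-gon: [(2.6771, 7.3449) (6.4698, 4.0184) (10.6649, 15) (2.6171, 15)]
6. shoelace: 58.6058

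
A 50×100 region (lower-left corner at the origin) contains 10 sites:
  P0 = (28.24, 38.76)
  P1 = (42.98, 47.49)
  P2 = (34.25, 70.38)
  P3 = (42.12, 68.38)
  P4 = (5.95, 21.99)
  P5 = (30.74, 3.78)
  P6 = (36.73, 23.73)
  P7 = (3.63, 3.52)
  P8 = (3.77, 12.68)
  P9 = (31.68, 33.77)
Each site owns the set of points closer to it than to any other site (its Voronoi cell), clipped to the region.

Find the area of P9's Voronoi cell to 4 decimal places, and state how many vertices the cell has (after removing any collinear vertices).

Area of P9's cell: 203.3404 (4 vertices)

1. box [0,50]×[0,100]: [(0, 0) (50, 0) (50, 100) (0, 100)]
2. ⊥bis P9·P0 via (29.96,36.265): [(0, 15.6112) (0, 0) (50, 0) (50, 50.0802)]  |A|=1642.2841
3. ⊥bis P9·P1 via (37.33,40.63): [(36.857, 41.0196) (0, 15.6112) (0, 0) (50, 0) (50, 30.1948)]  |A|=1511.607
4. ⊥bis P9·P2 via (32.965,52.075): [(36.857, 41.0196) (0, 15.6112) (0, 0) (50, 0) (50, 30.1948)]  |A|=1511.607
5. ⊥bis P9·P3 via (36.9,51.075): [(36.857, 41.0196) (0, 15.6112) (0, 0) (50, 0) (50, 30.1948)]  |A|=1511.607
6. ⊥bis P9·P4 via (18.815,27.88): [(36.857, 41.0196) (18.5708, 28.4135) (31.5793, 0) (50, 0) (50, 30.1948)]  |A|=918.0114
7. ⊥bis P9·P5 via (31.21,18.775): [(36.857, 41.0196) (18.5708, 28.4135) (22.8638, 19.0366) (50, 18.1861) (50, 30.1948)]  |A|=495.9277
8. ⊥bis P9·P6 via (34.205,28.75): [(45.1003, 34.2302) (36.857, 41.0196) (18.5708, 28.4135) (21.3719, 22.2951)]  |A|=203.3404
9. ⊥bis P9·P7 via (17.655,18.645): [(45.1003, 34.2302) (36.857, 41.0196) (18.5708, 28.4135) (21.3719, 22.2951)]  |A|=203.3404
10. ⊥bis P9·P8 via (17.725,23.225): [(45.1003, 34.2302) (36.857, 41.0196) (18.5708, 28.4135) (21.3719, 22.2951)]  |A|=203.3404
11. canonical 4-gon: [(45.1003, 34.2302) (36.857, 41.0196) (18.5708, 28.4135) (21.3719, 22.2951)]
12. shoelace: 203.3404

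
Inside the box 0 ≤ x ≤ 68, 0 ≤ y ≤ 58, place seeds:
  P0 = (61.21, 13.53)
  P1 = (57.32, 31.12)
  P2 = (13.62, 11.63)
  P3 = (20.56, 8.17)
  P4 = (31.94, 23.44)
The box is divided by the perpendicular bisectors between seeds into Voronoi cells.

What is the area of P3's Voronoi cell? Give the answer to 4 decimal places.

Area of P3's cell: 327.6783

1. box [0,68]×[0,58]: [(0, 0) (68, 0) (68, 58) (0, 58)]
2. ⊥bis P3·P0 via (40.885,10.85): [(0, 0) (42.3157, 0) (34.6679, 58) (0, 58)]  |A|=2232.5238
3. ⊥bis P3·P1 via (38.94,19.645): [(0, 0) (42.3157, 0) (39.9356, 18.0503) (14.9942, 58) (0, 58)]  |A|=1839.5445
4. ⊥bis P3·P2 via (17.09,9.9): [(12.1543, 0) (42.3157, 0) (39.9356, 18.0503) (29.4927, 34.7771)]  |A|=598.8063
5. ⊥bis P3·P4 via (26.25,15.805): [(21.7179, 19.1826) (12.1543, 0) (42.3157, 0) (41.7553, 4.2496)]  |A|=327.6783
6. canonical 4-gon: [(21.7179, 19.1826) (12.1543, 0) (42.3157, 0) (41.7553, 4.2496)]
7. shoelace: 327.6783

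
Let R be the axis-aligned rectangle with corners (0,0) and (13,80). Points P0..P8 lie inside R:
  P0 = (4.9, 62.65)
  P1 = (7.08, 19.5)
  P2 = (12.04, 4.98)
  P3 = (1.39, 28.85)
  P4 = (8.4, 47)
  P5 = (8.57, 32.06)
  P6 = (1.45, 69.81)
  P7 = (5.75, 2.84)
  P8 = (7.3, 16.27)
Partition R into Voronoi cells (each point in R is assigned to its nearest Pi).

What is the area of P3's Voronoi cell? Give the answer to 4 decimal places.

1. box [0,13]×[0,80]: [(0, 0) (13, 0) (13, 80) (0, 80)]
2. ⊥bis P3·P0 via (3.145,45.75): [(0, 46.0766) (0, 0) (13, 0) (13, 44.7266)]  |A|=590.2207
3. ⊥bis P3·P1 via (4.235,24.175): [(0, 46.0766) (0, 21.5978) (13, 29.509) (13, 44.7266)]  |A|=258.0268
4. ⊥bis P3·P2 via (6.715,16.915): [(0, 46.0766) (0, 21.5978) (13, 29.509) (13, 44.7266)]  |A|=258.0268
5. ⊥bis P3·P4 via (4.895,37.925): [(0, 39.8156) (0, 21.5978) (13, 29.509) (13, 34.7946)]  |A|=152.7725
6. ⊥bis P3·P5 via (4.98,30.455): [(0.9611, 39.4444) (0, 39.8156) (0, 21.5978) (7.0278, 25.8746)]  |A|=69.4103
7. ⊥bis P3·P6 via (1.42,49.33): [(0.9611, 39.4444) (0, 39.8156) (0, 21.5978) (7.0278, 25.8746)]  |A|=69.4103
8. ⊥bis P3·P7 via (3.57,15.845): [(0.9611, 39.4444) (0, 39.8156) (0, 21.5978) (7.0278, 25.8746)]  |A|=69.4103
9. ⊥bis P3·P8 via (4.345,22.56): [(0.9611, 39.4444) (0, 39.8156) (0, 21.5978) (7.0278, 25.8746)]  |A|=69.4103
10. canonical 4-gon: [(0.9611, 39.4444) (0, 39.8156) (0, 21.5978) (7.0278, 25.8746)]
11. shoelace: 69.4103

Area of P3's cell: 69.4103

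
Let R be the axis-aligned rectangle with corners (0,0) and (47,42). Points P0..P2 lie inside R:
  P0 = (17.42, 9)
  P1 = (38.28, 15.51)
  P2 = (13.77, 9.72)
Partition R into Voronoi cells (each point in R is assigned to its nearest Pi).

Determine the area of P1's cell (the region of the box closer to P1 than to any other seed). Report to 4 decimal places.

Area of P1's cell: 917.1675

1. box [0,47]×[0,42]: [(0, 0) (47, 0) (47, 42) (0, 42)]
2. ⊥bis P1·P0 via (27.85,12.255): [(31.6745, 0) (47, 0) (47, 42) (18.5672, 42)]  |A|=918.9241
3. ⊥bis P1·P2 via (26.025,12.615): [(20.6911, 35.1943) (31.6745, 0) (47, 0) (47, 42) (19.0834, 42)]  |A|=917.1675
4. canonical 5-gon: [(20.6911, 35.1943) (31.6745, 0) (47, 0) (47, 42) (19.0834, 42)]
5. shoelace: 917.1675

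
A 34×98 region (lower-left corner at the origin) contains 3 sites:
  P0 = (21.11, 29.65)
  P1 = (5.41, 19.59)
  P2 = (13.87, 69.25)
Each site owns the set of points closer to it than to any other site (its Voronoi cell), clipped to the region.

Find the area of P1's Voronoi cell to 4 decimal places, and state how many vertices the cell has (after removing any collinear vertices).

1. box [0,34]×[0,98]: [(0, 0) (34, 0) (34, 98) (0, 98)]
2. ⊥bis P1·P0 via (13.26,24.62): [(0, 45.314) (0, 0) (29.0356, 0)]  |A|=657.8605
3. ⊥bis P1·P2 via (9.64,44.42): [(0, 45.314) (0, 0) (29.0356, 0)]  |A|=657.8605
4. canonical 3-gon: [(0, 45.314) (0, 0) (29.0356, 0)]
5. shoelace: 657.8605

Area of P1's cell: 657.8605 (3 vertices)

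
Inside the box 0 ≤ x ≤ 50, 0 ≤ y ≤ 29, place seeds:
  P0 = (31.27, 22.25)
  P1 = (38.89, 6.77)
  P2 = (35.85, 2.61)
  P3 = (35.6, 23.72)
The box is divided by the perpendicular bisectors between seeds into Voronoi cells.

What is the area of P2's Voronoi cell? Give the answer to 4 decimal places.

Area of P2's cell: 311.3127

1. box [0,50]×[0,29]: [(0, 0) (50, 0) (50, 29) (0, 29)]
2. ⊥bis P2·P0 via (33.56,12.43): [(0, 4.6039) (0, 0) (50, 0) (50, 16.2638)]  |A|=521.6914
3. ⊥bis P2·P1 via (37.37,4.69): [(28.419, 11.2311) (0, 4.6039) (0, 0) (43.7879, 0)]  |A|=311.3127
4. ⊥bis P2·P3 via (35.725,13.165): [(28.419, 11.2311) (0, 4.6039) (0, 0) (43.7879, 0)]  |A|=311.3127
5. canonical 4-gon: [(28.419, 11.2311) (0, 4.6039) (0, 0) (43.7879, 0)]
6. shoelace: 311.3127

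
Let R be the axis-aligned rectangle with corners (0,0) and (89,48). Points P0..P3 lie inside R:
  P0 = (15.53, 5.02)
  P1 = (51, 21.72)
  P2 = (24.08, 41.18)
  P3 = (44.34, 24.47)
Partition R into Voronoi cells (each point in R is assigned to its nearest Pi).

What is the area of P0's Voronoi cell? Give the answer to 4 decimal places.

Area of P0's cell: 784.5956

1. box [0,89]×[0,48]: [(0, 0) (89, 0) (89, 48) (0, 48)]
2. ⊥bis P0·P1 via (33.265,13.37): [(0, 0) (39.5599, 0) (16.9605, 48) (0, 48)]  |A|=1356.4886
3. ⊥bis P0·P2 via (19.805,23.1): [(0, 27.7829) (0, 0) (39.5599, 0) (29.7962, 20.7376)]  |A|=824.1001
4. ⊥bis P0·P3 via (29.935,14.745): [(25.1472, 21.8368) (0, 27.7829) (0, 0) (39.5599, 0) (38.8001, 1.6137)]  |A|=784.5956
5. canonical 5-gon: [(25.1472, 21.8368) (0, 27.7829) (0, 0) (39.5599, 0) (38.8001, 1.6137)]
6. shoelace: 784.5956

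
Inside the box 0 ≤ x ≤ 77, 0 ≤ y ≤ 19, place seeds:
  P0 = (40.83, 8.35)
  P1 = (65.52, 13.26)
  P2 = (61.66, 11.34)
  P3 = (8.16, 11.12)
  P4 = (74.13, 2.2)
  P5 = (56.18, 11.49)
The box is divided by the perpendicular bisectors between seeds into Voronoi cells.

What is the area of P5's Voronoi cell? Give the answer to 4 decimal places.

Area of P5's cell: 195.2567

1. box [0,77]×[0,19]: [(0, 0) (77, 0) (77, 19) (0, 19)]
2. ⊥bis P5·P0 via (48.505,9.92): [(50.5342, 0) (77, 0) (77, 19) (46.6476, 19)]  |A|=539.7726
3. ⊥bis P5·P1 via (60.85,12.375): [(50.5342, 0) (63.1952, 0) (59.5945, 19) (46.6476, 19)]  |A|=243.2745
4. ⊥bis P5·P2 via (58.92,11.415): [(50.5342, 0) (58.6075, 0) (59.1276, 19) (46.6476, 19)]  |A|=195.2567
5. ⊥bis P5·P3 via (32.17,11.305): [(50.5342, 0) (58.6075, 0) (59.1276, 19) (46.6476, 19)]  |A|=195.2567
6. ⊥bis P5·P4 via (65.155,6.845): [(50.5342, 0) (58.6075, 0) (59.1276, 19) (46.6476, 19)]  |A|=195.2567
7. canonical 4-gon: [(50.5342, 0) (58.6075, 0) (59.1276, 19) (46.6476, 19)]
8. shoelace: 195.2567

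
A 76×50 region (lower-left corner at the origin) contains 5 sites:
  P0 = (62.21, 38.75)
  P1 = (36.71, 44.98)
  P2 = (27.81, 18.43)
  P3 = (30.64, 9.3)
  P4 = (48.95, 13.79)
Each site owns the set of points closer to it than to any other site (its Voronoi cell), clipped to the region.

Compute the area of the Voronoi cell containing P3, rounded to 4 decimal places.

Area of P3's cell: 449.4752

1. box [0,76]×[0,50]: [(0, 0) (76, 0) (76, 50) (0, 50)]
2. ⊥bis P3·P0 via (46.425,24.025): [(0, 0) (68.8367, 0) (22.1943, 50) (0, 50)]  |A|=2275.7737
3. ⊥bis P3·P1 via (33.675,27.14): [(0, 32.8689) (0, 0) (68.8367, 0) (45.3761, 25.1494)]  |A|=1611.3311
4. ⊥bis P3·P2 via (29.225,13.865): [(0, 4.8062) (0, 0) (68.8367, 0) (49.919, 20.2795)]  |A|=817.946
5. ⊥bis P3·P4 via (39.795,11.545): [(38.5196, 16.746) (0, 4.8062) (0, 0) (42.6261, 0)]  |A|=449.4752
6. canonical 4-gon: [(38.5196, 16.746) (0, 4.8062) (0, 0) (42.6261, 0)]
7. shoelace: 449.4752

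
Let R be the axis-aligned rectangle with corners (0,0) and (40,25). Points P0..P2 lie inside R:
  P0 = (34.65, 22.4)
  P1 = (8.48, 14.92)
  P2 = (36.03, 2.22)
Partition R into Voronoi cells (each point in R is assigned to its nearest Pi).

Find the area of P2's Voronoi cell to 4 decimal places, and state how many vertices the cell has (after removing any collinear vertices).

1. box [0,40]×[0,25]: [(0, 0) (40, 0) (40, 25) (0, 25)]
2. ⊥bis P2·P0 via (35.34,12.31): [(0, 9.8933) (0, 0) (40, 0) (40, 12.6287)]  |A|=450.4392
3. ⊥bis P2·P1 via (22.255,8.57): [(23.6093, 11.5078) (18.3044, 0) (40, 0) (40, 12.6287)]  |A|=228.3309
4. canonical 4-gon: [(23.6093, 11.5078) (18.3044, 0) (40, 0) (40, 12.6287)]
5. shoelace: 228.3309

Area of P2's cell: 228.3309 (4 vertices)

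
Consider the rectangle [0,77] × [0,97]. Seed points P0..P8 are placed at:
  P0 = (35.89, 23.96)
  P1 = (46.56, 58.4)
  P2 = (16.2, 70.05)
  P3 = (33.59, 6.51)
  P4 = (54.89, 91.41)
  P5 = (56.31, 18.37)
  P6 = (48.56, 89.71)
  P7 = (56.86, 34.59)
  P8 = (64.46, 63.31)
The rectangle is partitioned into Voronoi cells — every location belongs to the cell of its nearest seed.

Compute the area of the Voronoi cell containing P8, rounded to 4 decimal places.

Area of P8's cell: 700.7387

1. box [0,77]×[0,97]: [(0, 0) (77, 0) (77, 97) (0, 97)]
2. ⊥bis P8·P0 via (50.175,43.635): [(0, 80.0645) (77, 24.1588) (77, 97) (0, 97)]  |A|=3456.4057
3. ⊥bis P8·P1 via (55.51,60.855): [(62.7348, 34.5159) (77, 24.1588) (77, 97) (45.5954, 97)]  |A|=1500.6902
4. ⊥bis P8·P2 via (40.33,66.68): [(62.7348, 34.5159) (77, 24.1588) (77, 97) (45.5954, 97)]  |A|=1500.6902
5. ⊥bis P8·P3 via (49.025,34.91): [(62.7348, 34.5159) (77, 24.1588) (77, 97) (45.5954, 97)]  |A|=1500.6902
6. ⊥bis P8·P4 via (59.675,77.36): [(51.7253, 74.6526) (62.7348, 34.5159) (77, 24.1588) (77, 83.2604)]  |A|=976.1513
7. ⊥bis P8·P5 via (60.385,40.84): [(51.7253, 74.6526) (61.0324, 40.7226) (77, 37.8268) (77, 83.2604)]  |A|=831.5749
8. ⊥bis P8·P6 via (56.51,76.51): [(55.6392, 75.9855) (51.9664, 73.7735) (61.0324, 40.7226) (77, 37.8268) (77, 83.2604)]  |A|=829.694
9. ⊥bis P8·P7 via (60.66,48.95): [(55.6392, 75.9855) (51.9664, 73.7735) (58.6281, 49.4877) (77, 44.626) (77, 83.2604)]  |A|=700.7387
10. canonical 5-gon: [(55.6392, 75.9855) (51.9664, 73.7735) (58.6281, 49.4877) (77, 44.626) (77, 83.2604)]
11. shoelace: 700.7387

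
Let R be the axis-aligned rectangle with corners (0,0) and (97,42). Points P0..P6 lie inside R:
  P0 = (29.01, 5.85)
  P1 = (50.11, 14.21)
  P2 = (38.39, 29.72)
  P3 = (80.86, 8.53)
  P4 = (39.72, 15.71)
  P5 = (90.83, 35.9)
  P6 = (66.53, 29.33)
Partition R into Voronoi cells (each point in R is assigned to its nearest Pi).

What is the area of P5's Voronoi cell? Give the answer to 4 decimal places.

Area of P5's cell: 378.5816

1. box [0,97]×[0,42]: [(0, 0) (97, 0) (97, 42) (0, 42)]
2. ⊥bis P5·P0 via (59.92,20.875): [(70.0671, 0) (97, 0) (97, 42) (49.6514, 42)]  |A|=1559.912
3. ⊥bis P5·P1 via (70.47,25.055): [(83.8158, 0) (97, 0) (97, 42) (61.444, 42)]  |A|=1023.5423
4. ⊥bis P5·P2 via (64.61,32.81): [(64.1187, 36.9786) (83.8158, 0) (97, 0) (97, 42) (63.527, 42)]  |A|=1018.3128
5. ⊥bis P5·P3 via (85.845,22.215): [(64.1187, 36.9786) (68.6455, 28.4802) (97, 18.1516) (97, 42) (63.527, 42)]  |A|=573.2295
6. ⊥bis P5·P4 via (65.275,25.805): [(64.1187, 36.9786) (68.6455, 28.4802) (97, 18.1516) (97, 42) (63.527, 42)]  |A|=573.2295
7. ⊥bis P5·P6 via (78.68,32.615): [(81.0163, 23.9739) (97, 18.1516) (97, 42) (76.1426, 42)]  |A|=378.5816
8. canonical 4-gon: [(81.0163, 23.9739) (97, 18.1516) (97, 42) (76.1426, 42)]
9. shoelace: 378.5816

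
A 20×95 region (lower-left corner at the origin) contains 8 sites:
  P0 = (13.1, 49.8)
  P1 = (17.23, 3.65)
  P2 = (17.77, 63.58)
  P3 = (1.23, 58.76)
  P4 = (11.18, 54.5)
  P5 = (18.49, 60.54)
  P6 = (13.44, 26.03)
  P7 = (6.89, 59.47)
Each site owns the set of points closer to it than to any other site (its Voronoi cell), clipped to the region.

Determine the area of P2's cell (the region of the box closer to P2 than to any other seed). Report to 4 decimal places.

Area of P2's cell: 467.6186

1. box [0,20]×[0,95]: [(0, 0) (20, 0) (20, 95) (0, 95)]
2. ⊥bis P2·P0 via (15.435,56.69): [(0, 61.9209) (20, 55.1429) (20, 95) (0, 95)]  |A|=729.3619
3. ⊥bis P2·P1 via (17.5,33.615): [(0, 61.9209) (20, 55.1429) (20, 95) (0, 95)]  |A|=729.3619
4. ⊥bis P2·P3 via (9.5,61.17): [(0, 93.7696) (10.2982, 58.4308) (20, 55.1429) (20, 95) (0, 95)]  |A|=565.3692
5. ⊥bis P2·P4 via (14.475,59.04): [(0, 93.7696) (8.9528, 63.0479) (19.7084, 55.2418) (20, 55.1429) (20, 95) (0, 95)]  |A|=545.791
6. ⊥bis P2·P5 via (18.13,62.06): [(0, 93.7696) (8.9528, 63.0479) (12.237, 60.6643) (20, 62.5029) (20, 95) (0, 95)]  |A|=516.8018
7. ⊥bis P2·P6 via (15.605,44.805): [(0, 93.7696) (8.9528, 63.0479) (12.237, 60.6643) (20, 62.5029) (20, 95) (0, 95)]  |A|=516.8018
8. ⊥bis P2·P7 via (12.33,61.525): [(0, 94.165) (12.6208, 60.7552) (20, 62.5029) (20, 95) (0, 95)]  |A|=467.6186
9. canonical 5-gon: [(0, 94.165) (12.6208, 60.7552) (20, 62.5029) (20, 95) (0, 95)]
10. shoelace: 467.6186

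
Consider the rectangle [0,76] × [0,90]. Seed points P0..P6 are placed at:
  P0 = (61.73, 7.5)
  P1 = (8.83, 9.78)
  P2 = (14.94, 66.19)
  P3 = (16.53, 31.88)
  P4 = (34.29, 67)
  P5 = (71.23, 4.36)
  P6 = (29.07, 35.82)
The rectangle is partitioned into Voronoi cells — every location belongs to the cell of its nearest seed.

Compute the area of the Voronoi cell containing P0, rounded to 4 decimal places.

Area of P0's cell: 1131.7514

1. box [0,76]×[0,90]: [(0, 0) (76, 0) (76, 90) (0, 90)]
2. ⊥bis P0·P1 via (35.28,8.64): [(34.9076, 0) (76, 0) (76, 90) (38.7866, 90)]  |A|=3523.7589
3. ⊥bis P0·P2 via (38.335,36.845): [(36.4302, 35.3264) (34.9076, 0) (76, 0) (76, 66.873)]  |A|=2048.8999
4. ⊥bis P0·P3 via (39.13,19.69): [(55.9637, 50.8993) (35.4633, 12.8919) (34.9076, 0) (76, 0) (76, 66.873)]  |A|=1837.3171
5. ⊥bis P0·P4 via (48.01,37.25): [(48.7974, 37.6131) (35.4633, 12.8919) (34.9076, 0) (76, 0) (76, 50.1583)]  |A|=1534.1086
6. ⊥bis P0·P5 via (66.48,5.93): [(48.7974, 37.6131) (35.4633, 12.8919) (34.9076, 0) (64.52, 0) (76, 34.7325) (76, 50.1583)]  |A|=1334.7435
7. ⊥bis P0·P6 via (45.4,21.66): [(66.1873, 45.633) (35.3412, 10.0597) (34.9076, 0) (64.52, 0) (76, 34.7325) (76, 50.1583)]  |A|=1131.7514
8. canonical 6-gon: [(66.1873, 45.633) (35.3412, 10.0597) (34.9076, 0) (64.52, 0) (76, 34.7325) (76, 50.1583)]
9. shoelace: 1131.7514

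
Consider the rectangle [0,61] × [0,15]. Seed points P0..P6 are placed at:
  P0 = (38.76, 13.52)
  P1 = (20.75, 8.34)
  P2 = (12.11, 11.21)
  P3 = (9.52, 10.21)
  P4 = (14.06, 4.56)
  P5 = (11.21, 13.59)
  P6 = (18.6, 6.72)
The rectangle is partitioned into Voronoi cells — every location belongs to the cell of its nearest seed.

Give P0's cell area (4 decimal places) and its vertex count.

Area of P0's cell: 453.8771 (4 vertices)

1. box [0,61]×[0,15]: [(0, 0) (61, 0) (61, 15) (0, 15)]
2. ⊥bis P0·P1 via (29.755,10.93): [(32.8987, 0) (61, 0) (61, 15) (28.5844, 15)]  |A|=453.8771
3. ⊥bis P0·P2 via (25.435,12.365): [(32.8987, 0) (61, 0) (61, 15) (28.5844, 15)]  |A|=453.8771
4. ⊥bis P0·P3 via (24.14,11.865): [(32.8987, 0) (61, 0) (61, 15) (28.5844, 15)]  |A|=453.8771
5. ⊥bis P0·P4 via (26.41,9.04): [(32.8987, 0) (61, 0) (61, 15) (28.5844, 15)]  |A|=453.8771
6. ⊥bis P0·P5 via (24.985,13.555): [(32.8987, 0) (61, 0) (61, 15) (28.5844, 15)]  |A|=453.8771
7. ⊥bis P0·P6 via (28.68,10.12): [(32.8987, 0) (61, 0) (61, 15) (28.5844, 15)]  |A|=453.8771
8. canonical 4-gon: [(32.8987, 0) (61, 0) (61, 15) (28.5844, 15)]
9. shoelace: 453.8771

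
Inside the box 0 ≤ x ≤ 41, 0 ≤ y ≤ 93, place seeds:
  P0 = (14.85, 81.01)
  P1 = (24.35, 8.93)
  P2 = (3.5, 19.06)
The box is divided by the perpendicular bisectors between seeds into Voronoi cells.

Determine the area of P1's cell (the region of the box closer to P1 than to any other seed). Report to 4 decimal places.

1. box [0,41]×[0,93]: [(0, 0) (41, 0) (41, 93) (0, 93)]
2. ⊥bis P1·P0 via (19.6,44.97): [(0, 42.3868) (0, 0) (41, 0) (41, 47.7905)]  |A|=1848.6333
3. ⊥bis P1·P2 via (13.925,13.995): [(29.6156, 46.29) (7.1255, 0) (41, 0) (41, 47.7905)]  |A|=1056.0589
4. canonical 4-gon: [(29.6156, 46.29) (7.1255, 0) (41, 0) (41, 47.7905)]
5. shoelace: 1056.0589

Area of P1's cell: 1056.0589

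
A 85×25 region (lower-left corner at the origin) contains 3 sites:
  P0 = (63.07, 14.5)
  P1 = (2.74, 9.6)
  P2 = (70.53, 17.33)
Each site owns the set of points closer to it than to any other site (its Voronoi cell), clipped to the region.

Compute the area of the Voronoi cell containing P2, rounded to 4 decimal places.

1. box [0,85]×[0,25]: [(0, 0) (85, 0) (85, 25) (0, 25)]
2. ⊥bis P2·P0 via (66.8,15.915): [(72.8375, 0) (85, 0) (85, 25) (63.3535, 25)]  |A|=422.6124
3. ⊥bis P2·P1 via (36.635,13.465): [(72.8375, 0) (85, 0) (85, 25) (63.3535, 25)]  |A|=422.6124
4. canonical 4-gon: [(72.8375, 0) (85, 0) (85, 25) (63.3535, 25)]
5. shoelace: 422.6124

Area of P2's cell: 422.6124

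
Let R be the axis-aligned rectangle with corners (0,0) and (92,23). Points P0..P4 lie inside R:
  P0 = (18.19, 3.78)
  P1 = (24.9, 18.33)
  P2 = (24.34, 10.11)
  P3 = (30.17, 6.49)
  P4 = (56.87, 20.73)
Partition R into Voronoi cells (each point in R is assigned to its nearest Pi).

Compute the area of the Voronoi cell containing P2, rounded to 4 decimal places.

Area of P2's cell: 92.1623

1. box [0,92]×[0,23]: [(0, 0) (92, 0) (92, 23) (0, 23)]
2. ⊥bis P2·P0 via (21.265,6.945): [(28.4133, 0) (92, 0) (92, 23) (4.7401, 23)]  |A|=1734.7363
3. ⊥bis P2·P1 via (24.62,14.22): [(12.9594, 15.0144) (28.4133, 0) (92, 0) (92, 9.6296)]  |A|=857.9241
4. ⊥bis P2·P3 via (27.255,8.3): [(30.6748, 13.8075) (12.9594, 15.0144) (24.4763, 3.825)]  |A|=92.1623
5. ⊥bis P2·P4 via (40.605,15.42): [(30.6748, 13.8075) (12.9594, 15.0144) (24.4763, 3.825)]  |A|=92.1623
6. canonical 3-gon: [(30.6748, 13.8075) (12.9594, 15.0144) (24.4763, 3.825)]
7. shoelace: 92.1623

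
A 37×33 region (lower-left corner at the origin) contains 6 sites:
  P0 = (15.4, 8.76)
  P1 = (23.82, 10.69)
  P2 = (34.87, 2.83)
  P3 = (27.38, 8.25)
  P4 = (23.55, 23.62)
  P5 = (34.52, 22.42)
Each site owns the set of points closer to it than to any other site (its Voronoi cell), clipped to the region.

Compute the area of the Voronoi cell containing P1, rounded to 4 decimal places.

1. box [0,37]×[0,33]: [(0, 0) (37, 0) (37, 33) (0, 33)]
2. ⊥bis P1·P0 via (19.61,9.725): [(21.8391, 0) (37, 0) (37, 33) (14.275, 33)]  |A|=625.117
3. ⊥bis P1·P2 via (29.345,6.76): [(21.8391, 0) (24.5365, 0) (37, 17.5218) (37, 33) (14.275, 33)]  |A|=515.9258
4. ⊥bis P1·P3 via (25.6,9.47): [(21.155, 2.9847) (37, 26.1028) (37, 33) (14.275, 33)]  |A|=395.6925
5. ⊥bis P1·P4 via (23.685,17.155): [(17.9344, 17.0349) (21.155, 2.9847) (30.9715, 17.3072)]  |A|=92.0256
6. ⊥bis P1·P5 via (29.17,16.555): [(28.4042, 17.2535) (17.9344, 17.0349) (21.155, 2.9847) (29.9613, 15.8332)]  |A|=90.1606
7. canonical 4-gon: [(28.4042, 17.2535) (17.9344, 17.0349) (21.155, 2.9847) (29.9613, 15.8332)]
8. shoelace: 90.1606

Area of P1's cell: 90.1606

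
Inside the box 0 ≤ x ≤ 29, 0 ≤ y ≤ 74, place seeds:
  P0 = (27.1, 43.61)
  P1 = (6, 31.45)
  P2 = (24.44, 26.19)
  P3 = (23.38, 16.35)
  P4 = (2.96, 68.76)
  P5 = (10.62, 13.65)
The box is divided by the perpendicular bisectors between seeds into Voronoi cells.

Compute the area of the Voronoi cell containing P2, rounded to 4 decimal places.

1. box [0,29]×[0,74]: [(0, 0) (29, 0) (29, 74) (0, 74)]
2. ⊥bis P2·P0 via (25.77,34.9): [(0, 38.835) (0, 0) (29, 0) (29, 34.4068)]  |A|=1062.0063
3. ⊥bis P2·P1 via (15.22,28.82): [(17.3223, 36.19) (6.9991, 0) (29, 0) (29, 34.4068)]  |A|=599.0021
4. ⊥bis P2·P3 via (23.91,21.27): [(17.3223, 36.19) (13.3896, 22.4033) (29, 20.7217) (29, 34.4068)]  |A|=190.8194
5. ⊥bis P2·P4 via (13.7,47.475): [(17.3223, 36.19) (13.3896, 22.4033) (29, 20.7217) (29, 34.4068)]  |A|=190.8194
6. ⊥bis P2·P5 via (17.53,19.92): [(17.3223, 36.19) (13.841, 23.9856) (15.4811, 22.178) (29, 20.7217) (29, 34.4068)]  |A|=189.1138
7. canonical 5-gon: [(17.3223, 36.19) (13.841, 23.9856) (15.4811, 22.178) (29, 20.7217) (29, 34.4068)]
8. shoelace: 189.1138

Area of P2's cell: 189.1138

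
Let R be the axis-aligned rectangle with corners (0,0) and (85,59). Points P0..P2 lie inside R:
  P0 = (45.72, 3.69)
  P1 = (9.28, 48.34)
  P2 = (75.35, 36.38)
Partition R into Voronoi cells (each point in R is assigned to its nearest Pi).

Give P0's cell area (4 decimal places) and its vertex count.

1. box [0,85]×[0,59]: [(0, 0) (85, 0) (85, 59) (0, 59)]
2. ⊥bis P0·P1 via (27.5,26.015): [(0, 3.5716) (0, 0) (85, 0) (85, 59) (67.9166, 59)]  |A|=3132.7446
3. ⊥bis P0·P2 via (60.535,20.035): [(41.4114, 37.3685) (0, 3.5716) (0, 0) (82.6391, 0)]  |A|=1617.9999
4. canonical 4-gon: [(41.4114, 37.3685) (0, 3.5716) (0, 0) (82.6391, 0)]
5. shoelace: 1617.9999

Area of P0's cell: 1617.9999 (4 vertices)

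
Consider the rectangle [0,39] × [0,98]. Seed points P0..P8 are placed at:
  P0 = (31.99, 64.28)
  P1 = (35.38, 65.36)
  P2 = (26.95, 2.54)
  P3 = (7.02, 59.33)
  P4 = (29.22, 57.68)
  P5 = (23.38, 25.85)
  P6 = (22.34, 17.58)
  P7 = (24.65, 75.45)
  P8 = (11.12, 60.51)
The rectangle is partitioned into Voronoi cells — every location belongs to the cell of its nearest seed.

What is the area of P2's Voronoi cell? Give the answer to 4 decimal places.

1. box [0,39]×[0,98]: [(0, 0) (39, 0) (39, 98) (0, 98)]
2. ⊥bis P2·P0 via (29.47,33.41): [(0, 35.8157) (0, 0) (39, 0) (39, 32.632)]  |A|=1334.7312
3. ⊥bis P2·P1 via (31.165,33.95): [(0, 35.8157) (0, 0) (39, 0) (39, 32.632)]  |A|=1334.7312
4. ⊥bis P2·P3 via (16.985,30.935): [(25.0626, 33.7698) (0, 24.9742) (0, 0) (39, 0) (39, 32.632)]  |A|=1198.8733
5. ⊥bis P2·P4 via (28.085,30.11): [(16.0464, 30.6056) (0, 24.9742) (0, 0) (39, 0) (39, 29.6607)]  |A|=1137.5921
6. ⊥bis P2·P5 via (25.165,14.195): [(0, 10.3409) (0, 0) (39, 0) (39, 16.3139)]  |A|=519.7681
7. ⊥bis P2·P6 via (24.645,10.06): [(0, 2.5059) (0, 0) (39, 0) (39, 14.46)]  |A|=330.836
8. ⊥bis P2·P7 via (25.8,38.995): [(0, 2.5059) (0, 0) (39, 0) (39, 14.46)]  |A|=330.836
9. ⊥bis P2·P8 via (19.035,31.525): [(0, 2.5059) (0, 0) (39, 0) (39, 14.46)]  |A|=330.836
10. canonical 4-gon: [(0, 2.5059) (0, 0) (39, 0) (39, 14.46)]
11. shoelace: 330.836

Area of P2's cell: 330.8360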